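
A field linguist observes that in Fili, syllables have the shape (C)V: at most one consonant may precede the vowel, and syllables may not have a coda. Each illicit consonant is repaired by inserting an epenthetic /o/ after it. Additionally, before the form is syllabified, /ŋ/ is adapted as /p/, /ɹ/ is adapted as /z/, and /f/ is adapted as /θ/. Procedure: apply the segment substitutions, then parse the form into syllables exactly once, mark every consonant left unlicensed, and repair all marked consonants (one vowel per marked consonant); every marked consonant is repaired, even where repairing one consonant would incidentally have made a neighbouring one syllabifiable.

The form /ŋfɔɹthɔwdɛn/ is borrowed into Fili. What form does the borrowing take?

Substitution: /ŋ/ → /p/, /f/ → /θ/, /ɹ/ → /z/, giving /pθɔzthɔwdɛn/.
Under (C)V, the unsyllabifiable consonants are /p/, /z/, /t/, /w/, /n/ (no codas are permitted; onsets are limited to one consonant).
Epenthesis after each stranded consonant: /p/ → /po/, /z/ → /zo/, /t/ → /to/, /w/ → /wo/, /n/ → /no/.

poθɔzotohɔwodɛno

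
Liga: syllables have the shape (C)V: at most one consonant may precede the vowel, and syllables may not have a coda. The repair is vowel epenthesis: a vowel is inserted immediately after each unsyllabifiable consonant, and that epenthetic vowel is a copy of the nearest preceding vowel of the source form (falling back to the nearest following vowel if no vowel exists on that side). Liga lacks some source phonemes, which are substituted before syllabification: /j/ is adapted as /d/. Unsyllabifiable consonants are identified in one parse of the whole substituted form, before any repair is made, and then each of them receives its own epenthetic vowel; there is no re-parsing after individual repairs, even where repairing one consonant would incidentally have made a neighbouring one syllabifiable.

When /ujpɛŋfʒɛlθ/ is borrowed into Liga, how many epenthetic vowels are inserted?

After substitution the input is /udpɛŋfʒɛlθ/.
The unsyllabifiable consonants are /d/, /ŋ/, /f/, /l/, /θ/; each receives one epenthetic vowel.

5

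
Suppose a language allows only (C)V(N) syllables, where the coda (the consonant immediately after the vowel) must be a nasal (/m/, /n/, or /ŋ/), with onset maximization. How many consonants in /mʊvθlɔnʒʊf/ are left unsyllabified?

Under (C)V(N), the unsyllabifiable consonants are /v/, /θ/, /f/ (only a nasal (/m/, /n/, or /ŋ/) is licensed in coda position; onsets are limited to one consonant).

3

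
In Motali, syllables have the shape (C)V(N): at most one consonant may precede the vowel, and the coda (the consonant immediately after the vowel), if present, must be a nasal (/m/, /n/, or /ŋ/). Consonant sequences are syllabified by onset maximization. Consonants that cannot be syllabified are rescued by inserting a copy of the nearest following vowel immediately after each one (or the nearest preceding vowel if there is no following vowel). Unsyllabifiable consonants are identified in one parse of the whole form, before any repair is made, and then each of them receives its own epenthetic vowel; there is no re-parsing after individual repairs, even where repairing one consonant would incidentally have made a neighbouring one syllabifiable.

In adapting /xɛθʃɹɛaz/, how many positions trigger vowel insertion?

3

The unsyllabifiable consonants are /θ/, /ʃ/, /z/; each receives one epenthetic vowel.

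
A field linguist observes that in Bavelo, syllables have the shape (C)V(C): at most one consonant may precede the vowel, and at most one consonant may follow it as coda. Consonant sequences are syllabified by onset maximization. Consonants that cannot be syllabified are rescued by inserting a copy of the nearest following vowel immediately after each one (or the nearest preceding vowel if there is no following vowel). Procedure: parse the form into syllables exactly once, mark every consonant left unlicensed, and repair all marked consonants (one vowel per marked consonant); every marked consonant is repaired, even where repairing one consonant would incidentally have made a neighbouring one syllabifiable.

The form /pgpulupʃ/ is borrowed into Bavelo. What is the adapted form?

pugupulupʃu

The consonants /p/, /g/, /ʃ/ cannot be parsed into a legal (C)V(C) syllable (at most one coda consonant is licensed; onsets are limited to one consonant).
Epenthesis after each stranded consonant: /p/ → /pu/, /g/ → /gu/, /ʃ/ → /ʃu/.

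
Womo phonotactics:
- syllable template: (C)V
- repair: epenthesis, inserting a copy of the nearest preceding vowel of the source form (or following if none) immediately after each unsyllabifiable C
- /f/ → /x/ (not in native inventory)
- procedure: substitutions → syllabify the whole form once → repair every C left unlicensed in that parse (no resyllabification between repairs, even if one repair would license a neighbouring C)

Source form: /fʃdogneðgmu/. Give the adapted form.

Substitution: /f/ → /x/, giving /xʃdogneðgmu/.
The consonants /x/, /ʃ/, /g/, /ð/, /g/ cannot be parsed into a legal (C)V syllable (no codas are permitted; onsets are limited to one consonant).
Inserting the epenthetic vowel yields /x/ → /xo/, /ʃ/ → /ʃo/, /g/ → /go/, /ð/ → /ðe/, /g/ → /ge/.

xoʃodogoneðegemu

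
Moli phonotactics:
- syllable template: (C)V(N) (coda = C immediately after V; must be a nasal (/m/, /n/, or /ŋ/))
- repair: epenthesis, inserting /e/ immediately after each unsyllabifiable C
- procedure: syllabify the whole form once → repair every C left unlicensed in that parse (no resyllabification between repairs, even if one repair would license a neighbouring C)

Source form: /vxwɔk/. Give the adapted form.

The consonants /v/, /x/, /k/ cannot be parsed into a legal (C)V(N) syllable (only a nasal (/m/, /n/, or /ŋ/) is licensed in coda position; onsets are limited to one consonant).
Inserting the epenthetic vowel yields /v/ → /ve/, /x/ → /xe/, /k/ → /ke/.

vexewɔke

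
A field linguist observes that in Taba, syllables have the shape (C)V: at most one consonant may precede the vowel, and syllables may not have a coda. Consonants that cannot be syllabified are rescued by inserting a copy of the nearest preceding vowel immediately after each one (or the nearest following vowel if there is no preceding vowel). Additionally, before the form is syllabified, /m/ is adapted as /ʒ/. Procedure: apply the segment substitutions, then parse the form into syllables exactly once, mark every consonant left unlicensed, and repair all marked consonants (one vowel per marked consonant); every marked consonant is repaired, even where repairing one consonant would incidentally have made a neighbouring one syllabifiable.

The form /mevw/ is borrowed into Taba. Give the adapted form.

Substitution: /m/ → /ʒ/, giving /ʒevw/.
Syllabifying with onset maximization leaves /v/, /w/ stranded (no codas are permitted; onsets are limited to one consonant).
Inserting the epenthetic vowel yields /v/ → /ve/, /w/ → /we/.

ʒevewe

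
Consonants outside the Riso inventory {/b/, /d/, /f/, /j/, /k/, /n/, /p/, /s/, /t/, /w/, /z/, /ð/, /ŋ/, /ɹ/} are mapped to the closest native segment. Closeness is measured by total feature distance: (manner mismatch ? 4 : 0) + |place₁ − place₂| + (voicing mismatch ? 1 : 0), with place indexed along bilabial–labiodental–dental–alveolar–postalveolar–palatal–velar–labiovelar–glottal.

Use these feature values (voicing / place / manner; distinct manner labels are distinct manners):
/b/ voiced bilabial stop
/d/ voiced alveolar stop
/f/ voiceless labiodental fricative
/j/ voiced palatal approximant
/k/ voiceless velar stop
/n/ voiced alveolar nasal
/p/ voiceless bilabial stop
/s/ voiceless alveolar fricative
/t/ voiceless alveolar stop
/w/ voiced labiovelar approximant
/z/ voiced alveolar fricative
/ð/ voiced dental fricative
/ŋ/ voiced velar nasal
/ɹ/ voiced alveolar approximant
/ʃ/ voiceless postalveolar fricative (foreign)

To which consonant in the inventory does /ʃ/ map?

/s/ is closest: same manner (fricative), place distance 1 (postalveolar→alveolar), same voicing; total 1. Next closest is /z/ at distance 2.

s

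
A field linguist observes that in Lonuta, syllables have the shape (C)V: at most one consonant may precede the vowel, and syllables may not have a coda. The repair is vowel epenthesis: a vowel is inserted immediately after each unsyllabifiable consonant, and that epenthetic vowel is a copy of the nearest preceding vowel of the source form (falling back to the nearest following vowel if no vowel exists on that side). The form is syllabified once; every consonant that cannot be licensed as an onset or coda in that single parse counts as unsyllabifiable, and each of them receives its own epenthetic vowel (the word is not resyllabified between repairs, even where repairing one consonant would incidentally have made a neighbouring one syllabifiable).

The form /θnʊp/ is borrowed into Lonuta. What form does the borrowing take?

The consonants /θ/, /p/ cannot be parsed into a legal (C)V syllable (no codas are permitted; onsets are limited to one consonant).
Each unlicensed consonant becomes the onset of a new syllable: /θ/ → /θʊ/, /p/ → /pʊ/.

θʊnʊpʊ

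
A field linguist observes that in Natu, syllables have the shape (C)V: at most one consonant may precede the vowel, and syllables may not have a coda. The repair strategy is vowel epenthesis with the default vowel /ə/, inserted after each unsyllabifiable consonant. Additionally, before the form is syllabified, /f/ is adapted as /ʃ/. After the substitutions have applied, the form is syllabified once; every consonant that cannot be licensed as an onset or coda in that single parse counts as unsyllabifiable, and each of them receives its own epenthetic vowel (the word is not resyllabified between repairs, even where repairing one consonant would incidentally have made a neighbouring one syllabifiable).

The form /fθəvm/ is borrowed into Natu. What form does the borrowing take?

ʃəθəvəmə

Substitution: /f/ → /ʃ/, giving /ʃθəvm/.
Syllabifying with onset maximization leaves /ʃ/, /v/, /m/ stranded (no codas are permitted; onsets are limited to one consonant).
Inserting the epenthetic vowel yields /ʃ/ → /ʃə/, /v/ → /və/, /m/ → /mə/.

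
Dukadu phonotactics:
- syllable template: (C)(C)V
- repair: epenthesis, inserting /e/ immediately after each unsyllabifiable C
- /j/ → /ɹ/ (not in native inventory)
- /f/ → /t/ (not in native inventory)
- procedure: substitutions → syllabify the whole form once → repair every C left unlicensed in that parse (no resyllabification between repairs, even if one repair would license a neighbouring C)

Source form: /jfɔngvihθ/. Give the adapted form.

ɹtɔnegviheθe

Substitution: /j/ → /ɹ/, /f/ → /t/, giving /ɹtɔngvihθ/.
The consonants /n/, /h/, /θ/ cannot be parsed into a legal (C)(C)V syllable (no codas are permitted; onsets may contain at most 2 consonants).
Epenthesis after each stranded consonant: /n/ → /ne/, /h/ → /he/, /θ/ → /θe/.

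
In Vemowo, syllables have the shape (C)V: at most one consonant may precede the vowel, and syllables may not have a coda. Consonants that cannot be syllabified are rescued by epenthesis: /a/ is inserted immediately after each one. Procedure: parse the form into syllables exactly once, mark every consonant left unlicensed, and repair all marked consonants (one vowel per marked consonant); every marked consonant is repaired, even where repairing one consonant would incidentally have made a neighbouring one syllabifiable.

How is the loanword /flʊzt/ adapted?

The consonants /f/, /z/, /t/ cannot be parsed into a legal (C)V syllable (no codas are permitted; onsets are limited to one consonant).
Epenthesis after each stranded consonant: /f/ → /fa/, /z/ → /za/, /t/ → /ta/.

falʊzata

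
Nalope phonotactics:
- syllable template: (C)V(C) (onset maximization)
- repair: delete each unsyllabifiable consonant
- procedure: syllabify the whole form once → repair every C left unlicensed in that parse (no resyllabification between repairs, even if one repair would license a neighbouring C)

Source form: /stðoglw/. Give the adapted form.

The consonants /s/, /t/, /l/, /w/ cannot be parsed into a legal (C)V(C) syllable (at most one coda consonant is licensed; onsets are limited to one consonant).
Deletion applies to /s/, /t/, /l/, /w/.

ðog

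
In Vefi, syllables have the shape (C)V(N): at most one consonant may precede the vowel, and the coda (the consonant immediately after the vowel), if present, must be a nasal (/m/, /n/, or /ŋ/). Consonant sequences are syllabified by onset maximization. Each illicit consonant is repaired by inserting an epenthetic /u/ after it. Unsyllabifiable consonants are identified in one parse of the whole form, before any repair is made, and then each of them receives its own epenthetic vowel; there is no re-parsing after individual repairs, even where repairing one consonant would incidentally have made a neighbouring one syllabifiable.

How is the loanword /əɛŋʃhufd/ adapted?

Under (C)V(N), the unsyllabifiable consonants are /ʃ/, /f/, /d/ (only a nasal (/m/, /n/, or /ŋ/) is licensed in coda position; onsets are limited to one consonant).
Each unlicensed consonant becomes the onset of a new syllable: /ʃ/ → /ʃu/, /f/ → /fu/, /d/ → /du/.

əɛŋʃuhufudu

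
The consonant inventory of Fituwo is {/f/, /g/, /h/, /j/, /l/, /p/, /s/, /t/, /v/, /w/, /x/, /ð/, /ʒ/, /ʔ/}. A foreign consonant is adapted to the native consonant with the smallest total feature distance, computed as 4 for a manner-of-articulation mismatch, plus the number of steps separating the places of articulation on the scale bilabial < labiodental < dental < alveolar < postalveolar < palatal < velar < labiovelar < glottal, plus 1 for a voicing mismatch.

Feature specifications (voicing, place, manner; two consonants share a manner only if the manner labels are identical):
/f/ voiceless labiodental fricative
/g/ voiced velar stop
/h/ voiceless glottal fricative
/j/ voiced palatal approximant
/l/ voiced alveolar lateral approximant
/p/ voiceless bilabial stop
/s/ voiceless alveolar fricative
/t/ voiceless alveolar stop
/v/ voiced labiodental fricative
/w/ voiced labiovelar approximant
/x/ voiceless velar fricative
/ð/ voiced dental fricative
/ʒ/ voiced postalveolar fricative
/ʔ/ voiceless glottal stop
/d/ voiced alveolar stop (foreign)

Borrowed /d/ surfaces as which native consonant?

/t/ is closest: same manner (stop), place distance 0 (alveolar→alveolar), voicing differs (+1); total 1. Next closest is /g/ at distance 3.

t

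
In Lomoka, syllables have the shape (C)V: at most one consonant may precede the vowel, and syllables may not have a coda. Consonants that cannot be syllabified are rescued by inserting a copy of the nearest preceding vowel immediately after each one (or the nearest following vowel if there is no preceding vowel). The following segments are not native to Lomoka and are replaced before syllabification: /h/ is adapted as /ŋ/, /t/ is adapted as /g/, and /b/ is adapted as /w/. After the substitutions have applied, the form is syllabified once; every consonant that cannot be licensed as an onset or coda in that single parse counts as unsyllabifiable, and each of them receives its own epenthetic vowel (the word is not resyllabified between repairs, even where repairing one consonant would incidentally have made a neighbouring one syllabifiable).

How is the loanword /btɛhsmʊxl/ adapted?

wɛgɛŋɛsɛmʊxʊlʊ

Substitution: /b/ → /w/, /t/ → /g/, /h/ → /ŋ/, giving /wgɛŋsmʊxl/.
Syllabifying with onset maximization leaves /w/, /ŋ/, /s/, /x/, /l/ stranded (no codas are permitted; onsets are limited to one consonant).
Inserting the epenthetic vowel yields /w/ → /wɛ/, /ŋ/ → /ŋɛ/, /s/ → /sɛ/, /x/ → /xʊ/, /l/ → /lʊ/.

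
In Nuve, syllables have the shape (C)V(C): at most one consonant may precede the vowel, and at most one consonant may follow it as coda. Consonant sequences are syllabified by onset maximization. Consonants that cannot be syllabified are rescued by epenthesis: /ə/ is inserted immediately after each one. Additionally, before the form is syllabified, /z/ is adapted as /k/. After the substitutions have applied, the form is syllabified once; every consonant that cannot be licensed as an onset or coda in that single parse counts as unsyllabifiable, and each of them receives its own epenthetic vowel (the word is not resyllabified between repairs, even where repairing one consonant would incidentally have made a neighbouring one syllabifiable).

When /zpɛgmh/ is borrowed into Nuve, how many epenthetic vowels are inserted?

After substitution the input is /kpɛgmh/.
The unsyllabifiable consonants are /k/, /m/, /h/; each receives one epenthetic vowel.

3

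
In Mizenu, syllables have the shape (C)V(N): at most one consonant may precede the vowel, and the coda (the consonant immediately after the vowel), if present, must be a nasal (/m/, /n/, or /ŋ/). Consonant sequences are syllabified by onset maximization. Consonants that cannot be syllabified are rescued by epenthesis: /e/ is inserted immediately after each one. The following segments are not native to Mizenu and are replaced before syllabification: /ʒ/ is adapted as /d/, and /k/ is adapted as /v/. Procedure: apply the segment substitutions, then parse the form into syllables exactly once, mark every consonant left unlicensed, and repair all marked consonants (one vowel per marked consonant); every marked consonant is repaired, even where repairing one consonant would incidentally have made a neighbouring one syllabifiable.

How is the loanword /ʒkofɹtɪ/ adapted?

Substitution: /ʒ/ → /d/, /k/ → /v/, giving /dvofɹtɪ/.
Syllabifying with onset maximization leaves /d/, /f/, /ɹ/ stranded (only a nasal (/m/, /n/, or /ŋ/) is licensed in coda position; onsets are limited to one consonant).
Epenthesis after each stranded consonant: /d/ → /de/, /f/ → /fe/, /ɹ/ → /ɹe/.

devofeɹetɪ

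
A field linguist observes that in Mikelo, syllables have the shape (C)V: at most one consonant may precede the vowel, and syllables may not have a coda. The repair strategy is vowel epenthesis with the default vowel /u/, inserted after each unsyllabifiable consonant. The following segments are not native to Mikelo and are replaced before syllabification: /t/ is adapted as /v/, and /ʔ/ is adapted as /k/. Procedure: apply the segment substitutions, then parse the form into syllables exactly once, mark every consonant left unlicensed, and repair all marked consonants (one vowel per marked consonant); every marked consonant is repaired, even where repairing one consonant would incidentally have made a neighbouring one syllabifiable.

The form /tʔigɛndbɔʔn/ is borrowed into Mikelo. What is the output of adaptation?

Substitution: /t/ → /v/, /ʔ/ → /k/, giving /vkigɛndbɔkn/.
Syllabifying with onset maximization leaves /v/, /n/, /d/, /k/, /n/ stranded (no codas are permitted; onsets are limited to one consonant).
Epenthesis after each stranded consonant: /v/ → /vu/, /n/ → /nu/, /d/ → /du/, /k/ → /ku/, /n/ → /nu/.

vukigɛnudubɔkunu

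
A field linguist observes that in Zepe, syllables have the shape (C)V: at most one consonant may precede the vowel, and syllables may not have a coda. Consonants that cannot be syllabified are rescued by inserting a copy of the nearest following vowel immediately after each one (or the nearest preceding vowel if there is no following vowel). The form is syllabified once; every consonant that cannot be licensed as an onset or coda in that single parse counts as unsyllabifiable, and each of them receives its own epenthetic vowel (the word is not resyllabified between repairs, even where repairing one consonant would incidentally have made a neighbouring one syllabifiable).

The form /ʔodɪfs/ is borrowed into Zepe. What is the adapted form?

ʔodɪfɪsɪ

The consonants /f/, /s/ cannot be parsed into a legal (C)V syllable (no codas are permitted; onsets are limited to one consonant).
Epenthesis after each stranded consonant: /f/ → /fɪ/, /s/ → /sɪ/.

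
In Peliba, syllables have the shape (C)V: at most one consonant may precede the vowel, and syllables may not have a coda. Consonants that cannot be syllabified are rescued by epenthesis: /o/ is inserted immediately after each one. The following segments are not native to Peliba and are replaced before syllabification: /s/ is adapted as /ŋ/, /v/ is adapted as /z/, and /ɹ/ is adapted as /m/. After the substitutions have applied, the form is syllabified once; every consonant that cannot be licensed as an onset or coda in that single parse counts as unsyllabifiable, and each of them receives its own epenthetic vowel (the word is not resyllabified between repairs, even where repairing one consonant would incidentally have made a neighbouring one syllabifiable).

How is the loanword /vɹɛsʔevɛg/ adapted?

zomɛŋoʔezɛgo

Substitution: /v/ → /z/, /ɹ/ → /m/, /s/ → /ŋ/, giving /zmɛŋʔezɛg/.
Syllabifying with onset maximization leaves /z/, /ŋ/, /g/ stranded (no codas are permitted; onsets are limited to one consonant).
Inserting the epenthetic vowel yields /z/ → /zo/, /ŋ/ → /ŋo/, /g/ → /go/.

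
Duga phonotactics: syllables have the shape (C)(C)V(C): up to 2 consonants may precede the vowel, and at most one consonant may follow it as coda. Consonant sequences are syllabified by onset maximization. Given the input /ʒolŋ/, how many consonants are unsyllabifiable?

Under (C)(C)V(C), the unsyllabifiable consonants are /ŋ/ (at most one coda consonant is licensed; onsets may contain at most 2 consonants).

1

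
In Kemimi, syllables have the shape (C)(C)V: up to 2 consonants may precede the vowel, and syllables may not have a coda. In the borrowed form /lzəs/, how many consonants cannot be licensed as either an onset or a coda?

The consonants /s/ cannot be parsed into a legal (C)(C)V syllable (no codas are permitted; onsets may contain at most 2 consonants).

1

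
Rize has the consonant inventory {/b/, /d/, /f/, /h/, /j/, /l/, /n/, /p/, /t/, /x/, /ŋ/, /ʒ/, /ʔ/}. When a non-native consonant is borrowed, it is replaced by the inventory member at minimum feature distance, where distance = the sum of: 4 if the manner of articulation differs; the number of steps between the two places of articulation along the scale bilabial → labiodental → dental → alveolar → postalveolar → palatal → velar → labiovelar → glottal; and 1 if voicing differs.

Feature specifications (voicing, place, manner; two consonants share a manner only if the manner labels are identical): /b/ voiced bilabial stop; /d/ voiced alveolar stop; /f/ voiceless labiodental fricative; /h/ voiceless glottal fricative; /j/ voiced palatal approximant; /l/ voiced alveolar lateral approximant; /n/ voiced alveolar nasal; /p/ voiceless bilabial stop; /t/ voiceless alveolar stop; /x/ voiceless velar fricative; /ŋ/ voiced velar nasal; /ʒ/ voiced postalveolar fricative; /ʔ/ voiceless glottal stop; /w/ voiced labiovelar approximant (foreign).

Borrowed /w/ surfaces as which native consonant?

/j/ is closest: same manner (approximant), place distance 2 (labiovelar→palatal), same voicing; total 2. Next closest is /ŋ/ at distance 5.

j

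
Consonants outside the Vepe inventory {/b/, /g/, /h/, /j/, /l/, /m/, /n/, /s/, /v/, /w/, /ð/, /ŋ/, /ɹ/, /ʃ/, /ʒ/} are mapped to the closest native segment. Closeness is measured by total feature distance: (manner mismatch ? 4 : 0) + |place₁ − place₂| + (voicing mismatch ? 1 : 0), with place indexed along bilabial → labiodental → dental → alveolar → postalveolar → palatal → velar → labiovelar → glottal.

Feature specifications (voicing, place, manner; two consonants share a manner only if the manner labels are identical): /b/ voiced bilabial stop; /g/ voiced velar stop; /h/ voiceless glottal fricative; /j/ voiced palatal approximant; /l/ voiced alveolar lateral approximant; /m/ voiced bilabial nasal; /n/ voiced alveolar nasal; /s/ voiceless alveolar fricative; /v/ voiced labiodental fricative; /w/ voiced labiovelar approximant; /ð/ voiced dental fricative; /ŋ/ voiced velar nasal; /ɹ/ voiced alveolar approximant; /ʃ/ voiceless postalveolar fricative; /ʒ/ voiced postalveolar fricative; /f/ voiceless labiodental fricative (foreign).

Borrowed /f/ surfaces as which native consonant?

/v/ is closest: same manner (fricative), place distance 0 (labiodental→labiodental), voicing differs (+1); total 1. Next closest is /s/ at distance 2.

v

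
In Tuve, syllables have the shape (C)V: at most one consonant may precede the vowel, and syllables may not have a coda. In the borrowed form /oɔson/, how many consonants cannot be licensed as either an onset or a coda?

Syllabifying with onset maximization leaves /n/ stranded (no codas are permitted; onsets are limited to one consonant).

1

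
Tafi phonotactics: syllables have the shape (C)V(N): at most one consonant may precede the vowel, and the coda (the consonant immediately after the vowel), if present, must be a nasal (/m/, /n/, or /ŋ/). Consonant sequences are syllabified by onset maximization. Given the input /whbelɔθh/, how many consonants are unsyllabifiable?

The consonants /w/, /h/, /θ/, /h/ cannot be parsed into a legal (C)V(N) syllable (only a nasal (/m/, /n/, or /ŋ/) is licensed in coda position; onsets are limited to one consonant).

4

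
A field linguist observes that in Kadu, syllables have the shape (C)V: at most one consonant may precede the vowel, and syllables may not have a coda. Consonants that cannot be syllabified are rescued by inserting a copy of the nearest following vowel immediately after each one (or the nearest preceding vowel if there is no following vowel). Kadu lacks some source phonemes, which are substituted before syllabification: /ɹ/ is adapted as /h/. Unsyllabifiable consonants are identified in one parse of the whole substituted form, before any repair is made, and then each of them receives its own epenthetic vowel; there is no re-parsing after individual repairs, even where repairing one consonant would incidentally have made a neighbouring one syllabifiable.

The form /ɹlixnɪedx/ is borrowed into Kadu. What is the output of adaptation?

Substitution: /ɹ/ → /h/, giving /hlixnɪedx/.
Under (C)V, the unsyllabifiable consonants are /h/, /x/, /d/, /x/ (no codas are permitted; onsets are limited to one consonant).
Epenthesis after each stranded consonant: /h/ → /hi/, /x/ → /xɪ/, /d/ → /de/, /x/ → /xe/.

hilixɪnɪedexe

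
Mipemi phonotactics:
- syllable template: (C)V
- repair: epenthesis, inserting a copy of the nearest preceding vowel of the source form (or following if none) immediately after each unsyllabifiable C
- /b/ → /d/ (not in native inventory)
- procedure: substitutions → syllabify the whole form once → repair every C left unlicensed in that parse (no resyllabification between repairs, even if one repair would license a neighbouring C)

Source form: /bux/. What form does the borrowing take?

Substitution: /b/ → /d/, giving /dux/.
The consonants /x/ cannot be parsed into a legal (C)V syllable (no codas are permitted; onsets are limited to one consonant).
Each unlicensed consonant becomes the onset of a new syllable: /x/ → /xu/.

duxu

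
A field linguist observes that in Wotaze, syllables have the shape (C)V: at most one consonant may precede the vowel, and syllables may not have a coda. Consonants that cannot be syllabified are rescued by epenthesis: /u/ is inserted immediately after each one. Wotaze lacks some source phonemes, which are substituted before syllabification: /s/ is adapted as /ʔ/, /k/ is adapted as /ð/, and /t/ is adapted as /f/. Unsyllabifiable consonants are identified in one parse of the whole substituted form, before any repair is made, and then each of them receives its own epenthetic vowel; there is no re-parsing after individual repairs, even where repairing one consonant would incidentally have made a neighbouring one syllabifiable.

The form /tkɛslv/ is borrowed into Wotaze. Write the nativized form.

fuðɛʔuluvu

Substitution: /t/ → /f/, /k/ → /ð/, /s/ → /ʔ/, giving /fðɛʔlv/.
The consonants /f/, /ʔ/, /l/, /v/ cannot be parsed into a legal (C)V syllable (no codas are permitted; onsets are limited to one consonant).
Epenthesis after each stranded consonant: /f/ → /fu/, /ʔ/ → /ʔu/, /l/ → /lu/, /v/ → /vu/.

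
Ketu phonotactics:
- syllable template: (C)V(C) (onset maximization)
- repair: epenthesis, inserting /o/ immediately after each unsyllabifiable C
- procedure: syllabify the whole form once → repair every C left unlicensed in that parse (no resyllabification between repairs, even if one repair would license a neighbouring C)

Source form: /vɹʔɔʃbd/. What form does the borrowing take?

voɹoʔɔʃbodo

Syllabifying with onset maximization leaves /v/, /ɹ/, /b/, /d/ stranded (at most one coda consonant is licensed; onsets are limited to one consonant).
Epenthesis after each stranded consonant: /v/ → /vo/, /ɹ/ → /ɹo/, /b/ → /bo/, /d/ → /do/.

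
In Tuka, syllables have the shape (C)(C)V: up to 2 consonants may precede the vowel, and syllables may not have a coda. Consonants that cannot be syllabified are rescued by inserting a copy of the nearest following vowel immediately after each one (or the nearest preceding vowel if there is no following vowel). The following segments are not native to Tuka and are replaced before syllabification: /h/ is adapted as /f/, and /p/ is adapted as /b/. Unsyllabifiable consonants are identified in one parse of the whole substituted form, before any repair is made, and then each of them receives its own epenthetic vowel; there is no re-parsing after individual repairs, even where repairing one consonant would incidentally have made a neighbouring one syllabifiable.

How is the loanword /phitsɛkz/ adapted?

Substitution: /p/ → /b/, /h/ → /f/, giving /bfitsɛkz/.
The consonants /k/, /z/ cannot be parsed into a legal (C)(C)V syllable (no codas are permitted; onsets may contain at most 2 consonants).
Epenthesis after each stranded consonant: /k/ → /kɛ/, /z/ → /zɛ/.

bfitsɛkɛzɛ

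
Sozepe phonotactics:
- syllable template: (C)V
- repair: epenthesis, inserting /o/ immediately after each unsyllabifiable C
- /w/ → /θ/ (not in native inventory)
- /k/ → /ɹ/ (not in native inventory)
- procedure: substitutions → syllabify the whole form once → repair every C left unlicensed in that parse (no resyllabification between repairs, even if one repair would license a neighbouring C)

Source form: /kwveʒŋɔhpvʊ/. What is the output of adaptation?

ɹoθoveʒoŋɔhopovʊ

Substitution: /k/ → /ɹ/, /w/ → /θ/, giving /ɹθveʒŋɔhpvʊ/.
Syllabifying with onset maximization leaves /ɹ/, /θ/, /ʒ/, /h/, /p/ stranded (no codas are permitted; onsets are limited to one consonant).
Each unlicensed consonant becomes the onset of a new syllable: /ɹ/ → /ɹo/, /θ/ → /θo/, /ʒ/ → /ʒo/, /h/ → /ho/, /p/ → /po/.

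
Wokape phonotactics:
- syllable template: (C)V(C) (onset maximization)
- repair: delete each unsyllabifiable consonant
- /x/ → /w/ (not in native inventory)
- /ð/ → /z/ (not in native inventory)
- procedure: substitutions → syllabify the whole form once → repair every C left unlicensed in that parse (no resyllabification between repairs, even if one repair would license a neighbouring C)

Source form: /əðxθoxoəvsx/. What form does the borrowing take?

Substitution: /ð/ → /z/, /x/ → /w/, giving /əzwθowoəvsw/.
Under (C)V(C), the unsyllabifiable consonants are /w/, /s/, /w/ (at most one coda consonant is licensed; onsets are limited to one consonant).
Deletion applies to /w/, /s/, /w/.

əzθowoəv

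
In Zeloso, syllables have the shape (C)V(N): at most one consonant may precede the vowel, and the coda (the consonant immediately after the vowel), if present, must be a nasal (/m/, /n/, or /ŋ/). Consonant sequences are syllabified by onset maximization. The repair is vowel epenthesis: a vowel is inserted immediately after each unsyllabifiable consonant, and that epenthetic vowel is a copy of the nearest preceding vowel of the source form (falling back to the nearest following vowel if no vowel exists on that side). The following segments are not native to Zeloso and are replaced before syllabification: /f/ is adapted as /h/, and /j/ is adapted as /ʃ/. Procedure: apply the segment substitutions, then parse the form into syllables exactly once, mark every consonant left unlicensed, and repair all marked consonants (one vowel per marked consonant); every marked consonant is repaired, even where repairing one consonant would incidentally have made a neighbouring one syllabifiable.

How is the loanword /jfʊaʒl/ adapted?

Substitution: /j/ → /ʃ/, /f/ → /h/, giving /ʃhʊaʒl/.
Syllabifying with onset maximization leaves /ʃ/, /ʒ/, /l/ stranded (only a nasal (/m/, /n/, or /ŋ/) is licensed in coda position; onsets are limited to one consonant).
Epenthesis after each stranded consonant: /ʃ/ → /ʃʊ/, /ʒ/ → /ʒa/, /l/ → /la/.

ʃʊhʊaʒala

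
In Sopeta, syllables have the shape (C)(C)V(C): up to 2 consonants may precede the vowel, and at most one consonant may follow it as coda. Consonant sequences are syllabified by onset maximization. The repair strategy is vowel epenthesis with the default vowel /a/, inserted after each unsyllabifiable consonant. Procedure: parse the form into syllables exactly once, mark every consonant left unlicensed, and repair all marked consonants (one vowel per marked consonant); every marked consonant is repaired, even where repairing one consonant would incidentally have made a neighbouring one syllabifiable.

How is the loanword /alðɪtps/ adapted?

alðɪtpasa

The consonants /p/, /s/ cannot be parsed into a legal (C)(C)V(C) syllable (at most one coda consonant is licensed; onsets may contain at most 2 consonants).
Epenthesis after each stranded consonant: /p/ → /pa/, /s/ → /sa/.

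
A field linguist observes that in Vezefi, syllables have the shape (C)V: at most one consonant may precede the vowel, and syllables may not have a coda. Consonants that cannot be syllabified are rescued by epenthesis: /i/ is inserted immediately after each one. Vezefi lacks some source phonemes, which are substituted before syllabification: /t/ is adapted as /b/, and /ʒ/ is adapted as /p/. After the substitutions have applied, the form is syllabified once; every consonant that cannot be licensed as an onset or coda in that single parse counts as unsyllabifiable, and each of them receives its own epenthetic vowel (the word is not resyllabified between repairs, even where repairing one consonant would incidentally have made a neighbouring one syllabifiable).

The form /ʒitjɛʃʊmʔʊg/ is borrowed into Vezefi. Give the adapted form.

Substitution: /ʒ/ → /p/, /t/ → /b/, giving /pibjɛʃʊmʔʊg/.
Syllabifying with onset maximization leaves /b/, /m/, /g/ stranded (no codas are permitted; onsets are limited to one consonant).
Inserting the epenthetic vowel yields /b/ → /bi/, /m/ → /mi/, /g/ → /gi/.

pibijɛʃʊmiʔʊgi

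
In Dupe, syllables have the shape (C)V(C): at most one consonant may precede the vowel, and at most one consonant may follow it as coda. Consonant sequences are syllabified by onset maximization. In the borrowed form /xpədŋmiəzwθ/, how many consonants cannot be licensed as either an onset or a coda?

Under (C)V(C), the unsyllabifiable consonants are /x/, /ŋ/, /w/, /θ/ (at most one coda consonant is licensed; onsets are limited to one consonant).

4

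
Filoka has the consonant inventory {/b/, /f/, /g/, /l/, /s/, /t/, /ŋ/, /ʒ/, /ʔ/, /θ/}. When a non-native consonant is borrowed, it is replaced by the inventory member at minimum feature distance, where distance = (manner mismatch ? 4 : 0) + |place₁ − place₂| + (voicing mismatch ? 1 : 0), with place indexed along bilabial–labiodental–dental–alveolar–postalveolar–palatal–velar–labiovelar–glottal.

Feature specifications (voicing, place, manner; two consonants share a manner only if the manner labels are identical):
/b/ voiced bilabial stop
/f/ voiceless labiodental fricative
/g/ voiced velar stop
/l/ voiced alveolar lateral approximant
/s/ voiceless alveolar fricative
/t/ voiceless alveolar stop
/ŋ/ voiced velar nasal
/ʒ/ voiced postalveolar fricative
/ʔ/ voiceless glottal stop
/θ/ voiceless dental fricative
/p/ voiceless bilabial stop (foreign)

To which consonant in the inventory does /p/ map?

b

/b/ is closest: same manner (stop), place distance 0 (bilabial→bilabial), voicing differs (+1); total 1. Next closest is /t/ at distance 3.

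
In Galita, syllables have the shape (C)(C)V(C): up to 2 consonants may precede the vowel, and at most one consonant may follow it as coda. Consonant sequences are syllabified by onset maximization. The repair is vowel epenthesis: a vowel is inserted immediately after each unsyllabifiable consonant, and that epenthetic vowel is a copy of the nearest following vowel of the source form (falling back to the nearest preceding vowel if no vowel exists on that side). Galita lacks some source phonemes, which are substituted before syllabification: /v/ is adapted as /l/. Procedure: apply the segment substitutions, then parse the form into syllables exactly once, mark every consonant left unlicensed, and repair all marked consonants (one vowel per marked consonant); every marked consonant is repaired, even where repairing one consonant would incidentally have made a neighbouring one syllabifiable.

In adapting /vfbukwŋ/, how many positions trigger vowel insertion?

After substitution the input is /lfbukwŋ/.
The unsyllabifiable consonants are /l/, /w/, /ŋ/; each receives one epenthetic vowel.

3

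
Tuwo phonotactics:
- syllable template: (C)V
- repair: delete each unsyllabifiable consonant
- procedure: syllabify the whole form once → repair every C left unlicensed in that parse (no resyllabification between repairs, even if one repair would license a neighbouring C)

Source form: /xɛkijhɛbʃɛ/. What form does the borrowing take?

The consonants /j/, /b/ cannot be parsed into a legal (C)V syllable (no codas are permitted; onsets are limited to one consonant).
Deletion applies to /j/, /b/.

xɛkihɛʃɛ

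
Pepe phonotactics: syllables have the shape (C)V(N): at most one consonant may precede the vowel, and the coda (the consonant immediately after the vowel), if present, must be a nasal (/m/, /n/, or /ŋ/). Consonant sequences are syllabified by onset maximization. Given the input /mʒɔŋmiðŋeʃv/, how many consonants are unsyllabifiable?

4

Syllabifying with onset maximization leaves /m/, /ð/, /ʃ/, /v/ stranded (only a nasal (/m/, /n/, or /ŋ/) is licensed in coda position; onsets are limited to one consonant).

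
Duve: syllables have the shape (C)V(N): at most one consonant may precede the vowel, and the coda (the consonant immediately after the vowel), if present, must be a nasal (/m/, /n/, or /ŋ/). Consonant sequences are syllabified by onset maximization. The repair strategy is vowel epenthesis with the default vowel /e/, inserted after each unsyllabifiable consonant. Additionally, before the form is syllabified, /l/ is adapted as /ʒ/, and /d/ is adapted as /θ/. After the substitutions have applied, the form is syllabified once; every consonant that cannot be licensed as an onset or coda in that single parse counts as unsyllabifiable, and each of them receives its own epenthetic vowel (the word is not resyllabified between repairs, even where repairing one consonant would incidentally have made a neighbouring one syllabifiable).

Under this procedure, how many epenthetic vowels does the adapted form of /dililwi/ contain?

After substitution the input is /θiʒiʒwi/.
The unsyllabifiable consonants are /ʒ/; each receives one epenthetic vowel.

1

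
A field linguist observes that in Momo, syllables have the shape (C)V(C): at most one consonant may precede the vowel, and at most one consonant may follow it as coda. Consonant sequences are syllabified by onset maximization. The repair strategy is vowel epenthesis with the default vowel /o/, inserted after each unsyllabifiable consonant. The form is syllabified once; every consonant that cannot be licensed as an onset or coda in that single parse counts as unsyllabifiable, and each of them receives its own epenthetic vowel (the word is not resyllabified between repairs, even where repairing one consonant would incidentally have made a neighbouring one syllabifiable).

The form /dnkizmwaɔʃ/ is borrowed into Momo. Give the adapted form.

donokizmowaɔʃ

The consonants /d/, /n/, /m/ cannot be parsed into a legal (C)V(C) syllable (at most one coda consonant is licensed; onsets are limited to one consonant).
Inserting the epenthetic vowel yields /d/ → /do/, /n/ → /no/, /m/ → /mo/.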